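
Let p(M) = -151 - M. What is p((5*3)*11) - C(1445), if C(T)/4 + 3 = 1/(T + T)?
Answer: -439282/1445 ≈ -304.00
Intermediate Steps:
C(T) = -12 + 2/T (C(T) = -12 + 4/(T + T) = -12 + 4/((2*T)) = -12 + 4*(1/(2*T)) = -12 + 2/T)
p((5*3)*11) - C(1445) = (-151 - 5*3*11) - (-12 + 2/1445) = (-151 - 15*11) - (-12 + 2*(1/1445)) = (-151 - 1*165) - (-12 + 2/1445) = (-151 - 165) - 1*(-17338/1445) = -316 + 17338/1445 = -439282/1445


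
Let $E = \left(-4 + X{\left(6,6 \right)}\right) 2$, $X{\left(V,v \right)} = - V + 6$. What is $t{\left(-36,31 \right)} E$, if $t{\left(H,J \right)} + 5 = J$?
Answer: $-208$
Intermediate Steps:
$t{\left(H,J \right)} = -5 + J$
$X{\left(V,v \right)} = 6 - V$
$E = -8$ ($E = \left(-4 + \left(6 - 6\right)\right) 2 = \left(-4 + 0\right) 2 = \left(-4\right) 2 = -8$)
$t{\left(-36,31 \right)} E = \left(-5 + 31\right) \left(-8\right) = 26 \left(-8\right) = -208$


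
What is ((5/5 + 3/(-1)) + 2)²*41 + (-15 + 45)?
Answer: 30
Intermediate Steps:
((5/5 + 3/(-1)) + 2)²*41 + (-15 + 45) = ((5*(⅕) + 3*(-1)) + 2)²*41 + 30 = ((1 - 3) + 2)²*41 + 30 = (-2 + 2)²*41 + 30 = 0²*41 + 30 = 0*41 + 30 = 0 + 30 = 30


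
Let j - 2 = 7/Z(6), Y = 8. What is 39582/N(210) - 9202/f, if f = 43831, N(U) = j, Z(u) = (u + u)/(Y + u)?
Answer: 10408950530/2673691 ≈ 3893.1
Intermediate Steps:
Z(u) = 2*u/(8 + u) (Z(u) = (u + u)/(8 + u) = (2*u)/(8 + u) = 2*u/(8 + u))
j = 61/6 (j = 2 + 7/((2*6/(8 + 6))) = 2 + 7/((2*6/14)) = 2 + 7/((2*6*(1/14))) = 2 + 7/(6/7) = 2 + 7*(7/6) = 2 + 49/6 = 61/6 ≈ 10.167)
N(U) = 61/6
39582/N(210) - 9202/f = 39582/(61/6) - 9202/43831 = 39582*(6/61) - 9202*1/43831 = 237492/61 - 9202/43831 = 10408950530/2673691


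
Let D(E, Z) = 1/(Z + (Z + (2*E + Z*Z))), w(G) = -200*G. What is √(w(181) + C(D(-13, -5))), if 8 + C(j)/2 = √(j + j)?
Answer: √(-4382136 + 22*I*√22)/11 ≈ 0.0022406 + 190.3*I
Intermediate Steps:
D(E, Z) = 1/(Z² + 2*E + 2*Z) (D(E, Z) = 1/(Z + (Z + (2*E + Z²))) = 1/(Z + (Z + (Z² + 2*E))) = 1/(Z + (Z + Z² + 2*E)) = 1/(Z² + 2*E + 2*Z))
C(j) = -16 + 2*√2*√j (C(j) = -16 + 2*√(j + j) = -16 + 2*√(2*j) = -16 + 2*(√2*√j) = -16 + 2*√2*√j)
√(w(181) + C(D(-13, -5))) = √(-200*181 + (-16 + 2*√2*√(1/((-5)² + 2*(-13) + 2*(-5))))) = √(-36200 + (-16 + 2*√2*√(1/(25 - 26 - 10)))) = √(-36200 + (-16 + 2*√2*√(1/(-11)))) = √(-36200 + (-16 + 2*√2*√(-1/11))) = √(-36200 + (-16 + 2*√2*(I*√11/11))) = √(-36200 + (-16 + 2*I*√22/11)) = √(-36216 + 2*I*√22/11)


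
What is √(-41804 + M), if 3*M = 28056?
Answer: 2*I*√8113 ≈ 180.14*I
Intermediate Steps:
M = 9352 (M = (⅓)*28056 = 9352)
√(-41804 + M) = √(-41804 + 9352) = √(-32452) = 2*I*√8113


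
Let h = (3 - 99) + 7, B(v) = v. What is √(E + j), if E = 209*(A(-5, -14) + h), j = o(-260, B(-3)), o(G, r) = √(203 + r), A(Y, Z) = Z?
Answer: √(-21527 + 10*√2) ≈ 146.67*I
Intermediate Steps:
h = -89 (h = -96 + 7 = -89)
j = 10*√2 (j = √(203 - 3) = √200 = 10*√2 ≈ 14.142)
E = -21527 (E = 209*(-14 - 89) = 209*(-103) = -21527)
√(E + j) = √(-21527 + 10*√2)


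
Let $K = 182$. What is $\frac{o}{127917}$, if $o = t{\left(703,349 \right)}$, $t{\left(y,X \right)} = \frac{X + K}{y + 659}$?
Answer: $\frac{59}{19358106} \approx 3.0478 \cdot 10^{-6}$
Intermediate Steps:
$t{\left(y,X \right)} = \frac{182 + X}{659 + y}$ ($t{\left(y,X \right)} = \frac{X + 182}{y + 659} = \frac{182 + X}{659 + y}$)
$o = \frac{177}{454}$ ($o = \frac{182 + 349}{659 + 703} = \frac{1}{1362} \cdot 531 = \frac{177}{454} \approx 0.38987$)
$\frac{o}{127917} = \frac{177}{454 \cdot 127917} = \frac{177}{454} \cdot \frac{1}{127917} = \frac{59}{19358106}$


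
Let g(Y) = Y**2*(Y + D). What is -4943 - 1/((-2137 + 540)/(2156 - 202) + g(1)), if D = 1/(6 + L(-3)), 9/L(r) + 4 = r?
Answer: -125908319/25459 ≈ -4945.5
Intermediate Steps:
L(r) = 9/(-4 + r)
D = 7/33 (D = 1/(6 + 9/(-4 - 3)) = 1/(6 + 9/(-7)) = 1/(6 + 9*(-1/7)) = 1/(6 - 9/7) = 1/(33/7) = 7/33 ≈ 0.21212)
g(Y) = Y**2*(7/33 + Y) (g(Y) = Y**2*(Y + 7/33) = Y**2*(7/33 + Y))
-4943 - 1/((-2137 + 540)/(2156 - 202) + g(1)) = -4943 - 1/((-2137 + 540)/(2156 - 202) + 1**2*(7/33 + 1)) = -4943 - 1/(-1597/1954 + 1*(40/33)) = -4943 - 1/(-1597*1/1954 + 40/33) = -4943 - 1/(-1597/1954 + 40/33) = -4943 - 1/25459/64482 = -4943 - 1*64482/25459 = -4943 - 64482/25459 = -125908319/25459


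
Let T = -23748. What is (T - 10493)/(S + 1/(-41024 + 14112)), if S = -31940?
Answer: 921493792/859569281 ≈ 1.0720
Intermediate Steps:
(T - 10493)/(S + 1/(-41024 + 14112)) = (-23748 - 10493)/(-31940 + 1/(-41024 + 14112)) = -34241/(-31940 + 1/(-26912)) = -34241/(-31940 - 1/26912) = -34241/(-859569281/26912) = -34241*(-26912/859569281) = 921493792/859569281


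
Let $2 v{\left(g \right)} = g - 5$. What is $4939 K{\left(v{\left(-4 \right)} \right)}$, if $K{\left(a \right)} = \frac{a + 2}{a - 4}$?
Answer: $\frac{24695}{17} \approx 1452.6$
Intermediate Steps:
$v{\left(g \right)} = - \frac{5}{2} + \frac{g}{2}$ ($v{\left(g \right)} = \frac{g - 5}{2} = \frac{-5 + g}{2} = - \frac{5}{2} + \frac{g}{2}$)
$K{\left(a \right)} = \frac{2 + a}{-4 + a}$
$4939 K{\left(v{\left(-4 \right)} \right)} = 4939 \frac{2 + \left(- \frac{5}{2} + \frac{1}{2} \left(-4\right)\right)}{-4 + \left(- \frac{5}{2} + \frac{1}{2} \left(-4\right)\right)} = 4939 \frac{2 - \frac{9}{2}}{-4 - \frac{9}{2}} = 4939 \frac{1}{- \frac{17}{2}} \left(- \frac{5}{2}\right) = 4939 \left(\left(- \frac{2}{17}\right) \left(- \frac{5}{2}\right)\right) = 4939 \cdot \frac{5}{17} = \frac{24695}{17}$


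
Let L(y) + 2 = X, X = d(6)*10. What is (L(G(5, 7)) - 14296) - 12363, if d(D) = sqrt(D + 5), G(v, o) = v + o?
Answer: -26661 + 10*sqrt(11) ≈ -26628.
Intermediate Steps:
G(v, o) = o + v
d(D) = sqrt(5 + D)
X = 10*sqrt(11) (X = sqrt(5 + 6)*10 = sqrt(11)*10 = 10*sqrt(11) ≈ 33.166)
L(y) = -2 + 10*sqrt(11)
(L(G(5, 7)) - 14296) - 12363 = ((-2 + 10*sqrt(11)) - 14296) - 12363 = (-14298 + 10*sqrt(11)) - 12363 = -26661 + 10*sqrt(11)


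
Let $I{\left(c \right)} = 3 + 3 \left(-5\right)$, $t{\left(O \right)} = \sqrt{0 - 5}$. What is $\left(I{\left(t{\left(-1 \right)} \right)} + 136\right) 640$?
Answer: $79360$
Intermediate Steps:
$t{\left(O \right)} = i \sqrt{5}$ ($t{\left(O \right)} = \sqrt{-5} = i \sqrt{5}$)
$I{\left(c \right)} = -12$ ($I{\left(c \right)} = 3 - 15 = -12$)
$\left(I{\left(t{\left(-1 \right)} \right)} + 136\right) 640 = \left(-12 + 136\right) 640 = 124 \cdot 640 = 79360$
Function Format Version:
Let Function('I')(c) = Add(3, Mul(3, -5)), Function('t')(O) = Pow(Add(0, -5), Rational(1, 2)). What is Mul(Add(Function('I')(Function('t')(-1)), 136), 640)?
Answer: 79360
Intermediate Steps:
Function('t')(O) = Mul(I, Pow(5, Rational(1, 2))) (Function('t')(O) = Pow(-5, Rational(1, 2)) = Mul(I, Pow(5, Rational(1, 2))))
Function('I')(c) = -12 (Function('I')(c) = Add(3, -15) = -12)
Mul(Add(Function('I')(Function('t')(-1)), 136), 640) = Mul(Add(-12, 136), 640) = Mul(124, 640) = 79360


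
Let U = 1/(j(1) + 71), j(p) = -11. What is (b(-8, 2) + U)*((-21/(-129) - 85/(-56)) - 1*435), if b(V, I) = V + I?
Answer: 124864149/48160 ≈ 2592.7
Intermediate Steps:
U = 1/60 (U = 1/(-11 + 71) = 1/60 ≈ 0.016667)
b(V, I) = I + V
(b(-8, 2) + U)*((-21/(-129) - 85/(-56)) - 1*435) = ((2 - 8) + 1/60)*((-21/(-129) - 85/(-56)) - 1*435) = (-6 + 1/60)*((-21*(-1/129) - 85*(-1/56)) - 435) = -359*((7/43 + 85/56) - 435)/60 = -359*(4047/2408 - 435)/60 = -359/60*(-1043433/2408) = 124864149/48160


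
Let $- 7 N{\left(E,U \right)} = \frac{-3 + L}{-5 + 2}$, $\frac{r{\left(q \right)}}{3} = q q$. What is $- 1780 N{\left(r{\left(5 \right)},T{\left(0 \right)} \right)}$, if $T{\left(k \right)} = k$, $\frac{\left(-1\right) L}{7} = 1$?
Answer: $\frac{17800}{21} \approx 847.62$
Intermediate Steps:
$L = -7$ ($L = \left(-7\right) 1 = -7$)
$r{\left(q \right)} = 3 q^{2}$ ($r{\left(q \right)} = 3 q q = 3 q^{2}$)
$N{\left(E,U \right)} = - \frac{10}{21}$ ($N{\left(E,U \right)} = - \frac{\left(-3 - 7\right) \frac{1}{-5 + 2}}{7} = - \frac{\left(-10\right) \frac{1}{-3}}{7} = - \frac{\left(-10\right) \left(- \frac{1}{3}\right)}{7} = \left(- \frac{1}{7}\right) \frac{10}{3} = - \frac{10}{21}$)
$- 1780 N{\left(r{\left(5 \right)},T{\left(0 \right)} \right)} = \left(-1780\right) \left(- \frac{10}{21}\right) = \frac{17800}{21}$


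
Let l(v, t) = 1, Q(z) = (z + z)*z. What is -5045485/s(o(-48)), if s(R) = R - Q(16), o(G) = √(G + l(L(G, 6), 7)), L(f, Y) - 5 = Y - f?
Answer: 2583288320/262191 + 5045485*I*√47/262191 ≈ 9852.7 + 131.93*I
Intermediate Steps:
Q(z) = 2*z² (Q(z) = (2*z)*z = 2*z²)
L(f, Y) = 5 + Y - f (L(f, Y) = 5 + (Y - f) = 5 + Y - f)
o(G) = √(1 + G) (o(G) = √(G + 1) = √(1 + G))
s(R) = -512 + R (s(R) = R - 2*16² = R - 2*256 = R - 1*512 = R - 512 = -512 + R)
-5045485/s(o(-48)) = -5045485/(-512 + √(1 - 48)) = -5045485/(-512 + √(-47)) = -5045485/(-512 + I*√47)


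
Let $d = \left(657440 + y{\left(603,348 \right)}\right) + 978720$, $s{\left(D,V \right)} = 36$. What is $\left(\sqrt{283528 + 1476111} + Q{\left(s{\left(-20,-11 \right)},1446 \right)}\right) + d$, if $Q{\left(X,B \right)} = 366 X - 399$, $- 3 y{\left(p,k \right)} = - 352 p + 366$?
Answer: $1719567 + 7 \sqrt{35911} \approx 1.7209 \cdot 10^{6}$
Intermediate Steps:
$y{\left(p,k \right)} = -122 + \frac{352 p}{3}$ ($y{\left(p,k \right)} = - \frac{- 352 p + 366}{3} = - \frac{366 - 352 p}{3} = -122 + \frac{352 p}{3}$)
$Q{\left(X,B \right)} = -399 + 366 X$
$d = 1706790$ ($d = \left(657440 + \left(-122 + \frac{352}{3} \cdot 603\right)\right) + 978720 = \left(657440 + \left(-122 + 70752\right)\right) + 978720 = \left(657440 + 70630\right) + 978720 = 728070 + 978720 = 1706790$)
$\left(\sqrt{283528 + 1476111} + Q{\left(s{\left(-20,-11 \right)},1446 \right)}\right) + d = \left(\sqrt{283528 + 1476111} + \left(-399 + 366 \cdot 36\right)\right) + 1706790 = \left(\sqrt{1759639} + \left(-399 + 13176\right)\right) + 1706790 = \left(7 \sqrt{35911} + 12777\right) + 1706790 = \left(12777 + 7 \sqrt{35911}\right) + 1706790 = 1719567 + 7 \sqrt{35911}$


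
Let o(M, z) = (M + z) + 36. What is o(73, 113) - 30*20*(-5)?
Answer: 3222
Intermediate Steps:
o(M, z) = 36 + M + z
o(73, 113) - 30*20*(-5) = (36 + 73 + 113) - 30*20*(-5) = 222 - 600*(-5) = 222 - 1*(-3000) = 222 + 3000 = 3222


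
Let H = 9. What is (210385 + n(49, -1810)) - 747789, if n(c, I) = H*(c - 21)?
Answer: -537152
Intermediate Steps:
n(c, I) = -189 + 9*c (n(c, I) = 9*(c - 21) = 9*(-21 + c) = -189 + 9*c)
(210385 + n(49, -1810)) - 747789 = (210385 + (-189 + 9*49)) - 747789 = (210385 + (-189 + 441)) - 747789 = (210385 + 252) - 747789 = 210637 - 747789 = -537152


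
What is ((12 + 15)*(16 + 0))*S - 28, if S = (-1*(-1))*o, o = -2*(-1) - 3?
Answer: -460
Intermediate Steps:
o = -1 (o = 2 - 3 = -1)
S = -1 (S = -1*(-1)*(-1) = 1*(-1) = -1)
((12 + 15)*(16 + 0))*S - 28 = ((12 + 15)*(16 + 0))*(-1) - 28 = (27*16)*(-1) - 28 = 432*(-1) - 28 = -432 - 28 = -460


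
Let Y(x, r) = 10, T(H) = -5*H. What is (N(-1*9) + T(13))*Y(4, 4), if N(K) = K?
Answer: -740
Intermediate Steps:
(N(-1*9) + T(13))*Y(4, 4) = (-1*9 - 5*13)*10 = (-9 - 65)*10 = -74*10 = -740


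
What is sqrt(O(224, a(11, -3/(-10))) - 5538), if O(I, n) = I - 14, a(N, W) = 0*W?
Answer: 12*I*sqrt(37) ≈ 72.993*I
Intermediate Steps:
a(N, W) = 0
O(I, n) = -14 + I
sqrt(O(224, a(11, -3/(-10))) - 5538) = sqrt((-14 + 224) - 5538) = sqrt(210 - 5538) = sqrt(-5328) = 12*I*sqrt(37)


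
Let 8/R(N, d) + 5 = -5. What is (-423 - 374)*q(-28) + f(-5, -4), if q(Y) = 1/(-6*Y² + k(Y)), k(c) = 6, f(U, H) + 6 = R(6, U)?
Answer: -155747/23490 ≈ -6.6304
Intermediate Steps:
R(N, d) = -⅘ (R(N, d) = 8/(-5 - 5) = 8/(-10) = 8*(-⅒) = -⅘)
f(U, H) = -34/5 (f(U, H) = -6 - ⅘ = -34/5)
q(Y) = 1/(6 - 6*Y²) (q(Y) = 1/(-6*Y² + 6) = 1/(6 - 6*Y²))
(-423 - 374)*q(-28) + f(-5, -4) = (-423 - 374)*(-1/(-6 + 6*(-28)²)) - 34/5 = -(-797)/(-6 + 6*784) - 34/5 = -(-797)/(-6 + 4704) - 34/5 = -(-797)/4698 - 34/5 = -797*(-1/4698) - 34/5 = 797/4698 - 34/5 = -155747/23490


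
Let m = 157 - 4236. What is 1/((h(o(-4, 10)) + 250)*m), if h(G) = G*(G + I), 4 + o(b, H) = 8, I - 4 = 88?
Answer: -1/2586086 ≈ -3.8668e-7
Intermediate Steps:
I = 92 (I = 4 + 88 = 92)
o(b, H) = 4 (o(b, H) = -4 + 8 = 4)
m = -4079
h(G) = G*(92 + G) (h(G) = G*(G + 92) = G*(92 + G))
1/((h(o(-4, 10)) + 250)*m) = 1/((4*(92 + 4) + 250)*(-4079)) = -1/4079/(4*96 + 250) = -1/4079/(384 + 250) = -1/4079/634 = (1/634)*(-1/4079) = -1/2586086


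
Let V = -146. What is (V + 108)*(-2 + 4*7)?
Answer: -988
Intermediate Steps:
(V + 108)*(-2 + 4*7) = (-146 + 108)*(-2 + 4*7) = -38*(-2 + 28) = -38*26 = -988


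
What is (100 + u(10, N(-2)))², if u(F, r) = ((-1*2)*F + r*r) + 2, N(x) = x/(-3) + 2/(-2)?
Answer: 546121/81 ≈ 6742.2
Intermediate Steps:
N(x) = -1 - x/3 (N(x) = x*(-⅓) + 2*(-½) = -x/3 - 1 = -1 - x/3)
u(F, r) = 2 + r² - 2*F (u(F, r) = (-2*F + r²) + 2 = (r² - 2*F) + 2 = 2 + r² - 2*F)
(100 + u(10, N(-2)))² = (100 + (2 + (-1 - ⅓*(-2))² - 2*10))² = (100 + (2 + (-1 + ⅔)² - 20))² = (100 + (2 + (-⅓)² - 20))² = (100 + (2 + ⅑ - 20))² = (100 - 161/9)² = (739/9)² = 546121/81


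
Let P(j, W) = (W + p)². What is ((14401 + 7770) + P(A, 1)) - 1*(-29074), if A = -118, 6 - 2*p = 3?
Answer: 205005/4 ≈ 51251.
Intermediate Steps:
p = 3/2 (p = 3 - ½*3 = 3 - 3/2 = 3/2 ≈ 1.5000)
P(j, W) = (3/2 + W)² (P(j, W) = (W + 3/2)² = (3/2 + W)²)
((14401 + 7770) + P(A, 1)) - 1*(-29074) = ((14401 + 7770) + (3 + 2*1)²/4) - 1*(-29074) = (22171 + (3 + 2)²/4) + 29074 = (22171 + (¼)*5²) + 29074 = (22171 + (¼)*25) + 29074 = (22171 + 25/4) + 29074 = 88709/4 + 29074 = 205005/4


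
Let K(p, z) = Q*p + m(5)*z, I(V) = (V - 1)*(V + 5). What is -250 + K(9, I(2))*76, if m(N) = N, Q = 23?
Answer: 18142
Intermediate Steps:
I(V) = (-1 + V)*(5 + V)
K(p, z) = 5*z + 23*p (K(p, z) = 23*p + 5*z = 5*z + 23*p)
-250 + K(9, I(2))*76 = -250 + (5*(-5 + 2² + 4*2) + 23*9)*76 = -250 + (5*(-5 + 4 + 8) + 207)*76 = -250 + (5*7 + 207)*76 = -250 + (35 + 207)*76 = -250 + 242*76 = -250 + 18392 = 18142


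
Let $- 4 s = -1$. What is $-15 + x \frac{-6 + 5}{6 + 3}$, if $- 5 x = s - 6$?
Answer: $- \frac{2723}{180} \approx -15.128$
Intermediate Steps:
$s = \frac{1}{4}$ ($s = \left(- \frac{1}{4}\right) \left(-1\right) = \frac{1}{4} \approx 0.25$)
$x = \frac{23}{20}$ ($x = - \frac{\frac{1}{4} - 6}{5} = \left(- \frac{1}{5}\right) \left(- \frac{23}{4}\right) = \frac{23}{20} \approx 1.15$)
$-15 + x \frac{-6 + 5}{6 + 3} = -15 + \frac{23 \frac{-6 + 5}{6 + 3}}{20} = -15 + \frac{23 \left(- \frac{1}{9}\right)}{20} = -15 + \frac{23 \left(\left(-1\right) \frac{1}{9}\right)}{20} = -15 + \frac{23}{20} \left(- \frac{1}{9}\right) = -15 - \frac{23}{180} = - \frac{2723}{180}$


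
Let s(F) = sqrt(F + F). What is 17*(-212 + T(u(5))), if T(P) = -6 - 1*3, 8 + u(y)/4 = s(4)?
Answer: -3757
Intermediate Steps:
s(F) = sqrt(2)*sqrt(F) (s(F) = sqrt(2*F) = sqrt(2)*sqrt(F))
u(y) = -32 + 8*sqrt(2) (u(y) = -32 + 4*(sqrt(2)*sqrt(4)) = -32 + 4*(sqrt(2)*2) = -32 + 4*(2*sqrt(2)) = -32 + 8*sqrt(2))
T(P) = -9 (T(P) = -6 - 3 = -9)
17*(-212 + T(u(5))) = 17*(-212 - 9) = 17*(-221) = -3757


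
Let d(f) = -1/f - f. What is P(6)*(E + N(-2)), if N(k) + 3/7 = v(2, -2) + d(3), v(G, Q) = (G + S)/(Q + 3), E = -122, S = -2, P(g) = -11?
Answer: 29051/21 ≈ 1383.4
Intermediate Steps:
v(G, Q) = (-2 + G)/(3 + Q) (v(G, Q) = (G - 2)/(Q + 3) = (-2 + G)/(3 + Q))
d(f) = -f - 1/f
N(k) = -79/21 (N(k) = -3/7 + ((-2 + 2)/(3 - 2) + (-1*3 - 1/3)) = -3/7 + (0/1 + (-3 - 1*⅓)) = -3/7 + (1*0 + (-3 - ⅓)) = -3/7 + (0 - 10/3) = -3/7 - 10/3 = -79/21)
P(6)*(E + N(-2)) = -11*(-122 - 79/21) = -11*(-2641/21) = 29051/21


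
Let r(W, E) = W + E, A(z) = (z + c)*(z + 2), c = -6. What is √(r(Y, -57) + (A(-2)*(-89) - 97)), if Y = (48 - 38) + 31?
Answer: I*√113 ≈ 10.63*I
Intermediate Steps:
A(z) = (-6 + z)*(2 + z) (A(z) = (z - 6)*(z + 2) = (-6 + z)*(2 + z))
Y = 41 (Y = 10 + 31 = 41)
r(W, E) = E + W
√(r(Y, -57) + (A(-2)*(-89) - 97)) = √((-57 + 41) + ((-12 + (-2)² - 4*(-2))*(-89) - 97)) = √(-16 + ((-12 + 4 + 8)*(-89) - 97)) = √(-16 + (0*(-89) - 97)) = √(-16 + (0 - 97)) = √(-16 - 97) = √(-113) = I*√113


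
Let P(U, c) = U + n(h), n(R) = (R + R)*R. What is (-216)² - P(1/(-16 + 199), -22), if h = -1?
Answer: 8537681/183 ≈ 46654.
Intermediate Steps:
n(R) = 2*R² (n(R) = (2*R)*R = 2*R²)
P(U, c) = 2 + U (P(U, c) = U + 2*(-1)² = U + 2*1 = U + 2 = 2 + U)
(-216)² - P(1/(-16 + 199), -22) = (-216)² - (2 + 1/(-16 + 199)) = 46656 - (2 + 1/183) = 46656 - 1*367/183 = 46656 - 367/183 = 8537681/183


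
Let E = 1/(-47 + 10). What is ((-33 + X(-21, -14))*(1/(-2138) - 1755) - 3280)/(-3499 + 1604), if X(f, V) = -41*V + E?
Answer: 37681661368/74952935 ≈ 502.74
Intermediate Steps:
E = -1/37 (E = 1/(-37) = -1/37 ≈ -0.027027)
X(f, V) = -1/37 - 41*V (X(f, V) = -41*V - 1/37 = -1/37 - 41*V)
((-33 + X(-21, -14))*(1/(-2138) - 1755) - 3280)/(-3499 + 1604) = ((-33 + (-1/37 - 41*(-14)))*(1/(-2138) - 1755) - 3280)/(-3499 + 1604) = ((-33 + (-1/37 + 574))*(-1/2138 - 1755) - 3280)/(-1895) = ((-33 + 21237/37)*(-3752191/2138) - 3280)*(-1/1895) = ((20016/37)*(-3752191/2138) - 3280)*(-1/1895) = (-37551927528/39553 - 3280)*(-1/1895) = -37681661368/39553*(-1/1895) = 37681661368/74952935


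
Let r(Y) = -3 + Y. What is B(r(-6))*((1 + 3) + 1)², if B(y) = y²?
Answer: 2025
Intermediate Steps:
B(r(-6))*((1 + 3) + 1)² = (-3 - 6)²*((1 + 3) + 1)² = (-9)²*(4 + 1)² = 81*5² = 81*25 = 2025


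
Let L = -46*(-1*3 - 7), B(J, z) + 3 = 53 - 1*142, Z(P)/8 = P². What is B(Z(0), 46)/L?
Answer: -⅕ ≈ -0.20000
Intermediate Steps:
Z(P) = 8*P²
B(J, z) = -92 (B(J, z) = -3 + (53 - 1*142) = -3 + (53 - 142) = -3 - 89 = -92)
L = 460 (L = -46*(-3 - 7) = -46*(-10) = 460)
B(Z(0), 46)/L = -92/460 = -92*1/460 = -⅕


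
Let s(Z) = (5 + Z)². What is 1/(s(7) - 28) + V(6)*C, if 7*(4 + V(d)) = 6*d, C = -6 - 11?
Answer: -15769/812 ≈ -19.420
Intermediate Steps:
C = -17
V(d) = -4 + 6*d/7 (V(d) = -4 + (6*d)/7 = -4 + 6*d/7)
1/(s(7) - 28) + V(6)*C = 1/((5 + 7)² - 28) + (-4 + (6/7)*6)*(-17) = 1/(12² - 28) + (-4 + 36/7)*(-17) = 1/(144 - 28) + (8/7)*(-17) = 1/116 - 136/7 = -15769/812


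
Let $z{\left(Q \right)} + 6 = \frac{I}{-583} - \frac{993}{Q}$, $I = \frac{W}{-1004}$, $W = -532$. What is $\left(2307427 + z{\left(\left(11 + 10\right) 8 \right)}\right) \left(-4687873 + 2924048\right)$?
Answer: $- \frac{4764457807301545575}{1170664} \approx -4.0699 \cdot 10^{12}$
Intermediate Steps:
$I = \frac{133}{251}$ ($I = - \frac{532}{-1004} = \left(-532\right) \left(- \frac{1}{1004}\right) = \frac{133}{251} \approx 0.52988$)
$z{\left(Q \right)} = - \frac{878131}{146333} - \frac{993}{Q}$ ($z{\left(Q \right)} = -6 + \left(\frac{133}{251 \left(-583\right)} - \frac{993}{Q}\right) = -6 + \left(\frac{133}{251} \left(- \frac{1}{583}\right) - \frac{993}{Q}\right) = -6 - \left(\frac{133}{146333} + \frac{993}{Q}\right) = - \frac{878131}{146333} - \frac{993}{Q}$)
$\left(2307427 + z{\left(\left(11 + 10\right) 8 \right)}\right) \left(-4687873 + 2924048\right) = \left(2307427 - \left(\frac{878131}{146333} + \frac{993}{\left(11 + 10\right) 8}\right)\right) \left(-4687873 + 2924048\right) = \left(2307427 - \left(\frac{878131}{146333} + \frac{993}{21 \cdot 8}\right)\right) \left(-1763825\right) = \left(2307427 - \left(\frac{878131}{146333} + \frac{993}{168}\right)\right) \left(-1763825\right) = \left(2307427 - \frac{97611559}{8194648}\right) \left(-1763825\right) = \frac{18908454439137}{8194648} \left(-1763825\right) = - \frac{4764457807301545575}{1170664}$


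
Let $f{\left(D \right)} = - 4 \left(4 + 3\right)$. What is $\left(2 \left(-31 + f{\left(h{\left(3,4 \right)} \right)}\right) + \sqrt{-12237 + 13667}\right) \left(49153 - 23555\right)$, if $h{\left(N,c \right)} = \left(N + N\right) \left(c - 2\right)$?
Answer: $-3020564 + 25598 \sqrt{1430} \approx -2.0526 \cdot 10^{6}$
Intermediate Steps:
$h{\left(N,c \right)} = 2 N \left(-2 + c\right)$
$f{\left(D \right)} = -28$ ($f{\left(D \right)} = \left(-4\right) 7 = -28$)
$\left(2 \left(-31 + f{\left(h{\left(3,4 \right)} \right)}\right) + \sqrt{-12237 + 13667}\right) \left(49153 - 23555\right) = \left(2 \left(-31 - 28\right) + \sqrt{-12237 + 13667}\right) \left(49153 - 23555\right) = \left(2 \left(-59\right) + \sqrt{1430}\right) 25598 = \left(-118 + \sqrt{1430}\right) 25598 = -3020564 + 25598 \sqrt{1430}$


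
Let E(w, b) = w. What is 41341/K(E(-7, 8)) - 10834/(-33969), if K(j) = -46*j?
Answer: 1407800977/10938018 ≈ 128.71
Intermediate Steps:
41341/K(E(-7, 8)) - 10834/(-33969) = 41341/((-46*(-7))) - 10834/(-33969) = 41341/322 - 10834*(-1/33969) = 41341*(1/322) + 10834/33969 = 41341/322 + 10834/33969 = 1407800977/10938018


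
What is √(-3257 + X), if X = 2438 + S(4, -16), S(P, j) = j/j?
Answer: I*√818 ≈ 28.601*I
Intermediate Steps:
S(P, j) = 1
X = 2439 (X = 2438 + 1 = 2439)
√(-3257 + X) = √(-3257 + 2439) = √(-818) = I*√818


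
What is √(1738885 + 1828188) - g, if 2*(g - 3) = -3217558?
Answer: 1608776 + √3567073 ≈ 1.6107e+6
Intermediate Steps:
g = -1608776 (g = 3 + (½)*(-3217558) = 3 - 1608779 = -1608776)
√(1738885 + 1828188) - g = √(1738885 + 1828188) - 1*(-1608776) = √3567073 + 1608776 = 1608776 + √3567073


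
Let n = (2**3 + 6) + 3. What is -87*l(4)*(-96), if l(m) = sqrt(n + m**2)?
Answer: 8352*sqrt(33) ≈ 47979.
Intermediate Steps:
n = 17 (n = (8 + 6) + 3 = 14 + 3 = 17)
l(m) = sqrt(17 + m**2)
-87*l(4)*(-96) = -87*sqrt(17 + 4**2)*(-96) = -87*sqrt(17 + 16)*(-96) = -87*sqrt(33)*(-96) = 8352*sqrt(33)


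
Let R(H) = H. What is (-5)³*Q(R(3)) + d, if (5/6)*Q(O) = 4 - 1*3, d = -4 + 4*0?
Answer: -154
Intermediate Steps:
d = -4 (d = -4 + 0 = -4)
Q(O) = 6/5 (Q(O) = 6*(4 - 1*3)/5 = 6*(4 - 3)/5 = (6/5)*1 = 6/5)
(-5)³*Q(R(3)) + d = (-5)³*(6/5) - 4 = -125*6/5 - 4 = -150 - 4 = -154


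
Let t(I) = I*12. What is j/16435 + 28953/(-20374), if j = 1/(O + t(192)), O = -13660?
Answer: -16178646931/11384787460 ≈ -1.4211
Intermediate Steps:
t(I) = 12*I
j = -1/11356 (j = 1/(-13660 + 12*192) = 1/(-13660 + 2304) = 1/(-11356) = -1/11356 ≈ -8.8059e-5)
j/16435 + 28953/(-20374) = -1/11356/16435 + 28953/(-20374) = -1/11356*1/16435 + 28953*(-1/20374) = -1/186635860 - 28953/20374 = -16178646931/11384787460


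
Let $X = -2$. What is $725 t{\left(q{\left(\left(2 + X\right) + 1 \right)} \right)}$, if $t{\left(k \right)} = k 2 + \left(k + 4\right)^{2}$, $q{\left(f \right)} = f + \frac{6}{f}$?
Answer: $97875$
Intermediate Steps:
$t{\left(k \right)} = \left(4 + k\right)^{2} + 2 k$ ($t{\left(k \right)} = 2 k + \left(4 + k\right)^{2} = \left(4 + k\right)^{2} + 2 k$)
$725 t{\left(q{\left(\left(2 + X\right) + 1 \right)} \right)} = 725 \left(\left(4 + \left(\left(\left(2 - 2\right) + 1\right) + \frac{6}{\left(2 - 2\right) + 1}\right)\right)^{2} + 2 \left(\left(\left(2 - 2\right) + 1\right) + \frac{6}{\left(2 - 2\right) + 1}\right)\right) = 725 \left(\left(4 + \left(\left(0 + 1\right) + \frac{6}{0 + 1}\right)\right)^{2} + 2 \left(\left(0 + 1\right) + \frac{6}{0 + 1}\right)\right) = 725 \left(\left(4 + \left(1 + \frac{6}{1}\right)\right)^{2} + 2 \left(1 + \frac{6}{1}\right)\right) = 725 \left(\left(4 + \left(1 + 6 \cdot 1\right)\right)^{2} + 2 \left(1 + 6 \cdot 1\right)\right) = 725 \left(\left(4 + \left(1 + 6\right)\right)^{2} + 2 \left(1 + 6\right)\right) = 725 \left(\left(4 + 7\right)^{2} + 2 \cdot 7\right) = 725 \left(11^{2} + 14\right) = 725 \left(121 + 14\right) = 725 \cdot 135 = 97875$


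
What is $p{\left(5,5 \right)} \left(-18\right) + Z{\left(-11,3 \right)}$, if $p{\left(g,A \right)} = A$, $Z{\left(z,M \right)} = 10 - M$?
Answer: $-83$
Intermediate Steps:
$p{\left(5,5 \right)} \left(-18\right) + Z{\left(-11,3 \right)} = 5 \left(-18\right) + \left(10 - 3\right) = -90 + \left(10 - 3\right) = -90 + 7 = -83$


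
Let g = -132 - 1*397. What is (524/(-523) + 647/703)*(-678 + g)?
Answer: 36199137/367669 ≈ 98.456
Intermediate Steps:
g = -529 (g = -132 - 397 = -529)
(524/(-523) + 647/703)*(-678 + g) = (524/(-523) + 647/703)*(-678 - 529) = (524*(-1/523) + 647*(1/703))*(-1207) = (-524/523 + 647/703)*(-1207) = -29991/367669*(-1207) = 36199137/367669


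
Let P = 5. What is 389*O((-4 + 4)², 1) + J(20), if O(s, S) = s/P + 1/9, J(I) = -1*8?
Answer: 317/9 ≈ 35.222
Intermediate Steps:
J(I) = -8
O(s, S) = ⅑ + s/5 (O(s, S) = s/5 + 1/9 = s*(⅕) + 1*(⅑) = s/5 + ⅑ = ⅑ + s/5)
389*O((-4 + 4)², 1) + J(20) = 389*(⅑ + (-4 + 4)²/5) - 8 = 389*(⅑ + (⅕)*0²) - 8 = 389*(⅑ + (⅕)*0) - 8 = 389*(⅑ + 0) - 8 = 389*(⅑) - 8 = 389/9 - 8 = 317/9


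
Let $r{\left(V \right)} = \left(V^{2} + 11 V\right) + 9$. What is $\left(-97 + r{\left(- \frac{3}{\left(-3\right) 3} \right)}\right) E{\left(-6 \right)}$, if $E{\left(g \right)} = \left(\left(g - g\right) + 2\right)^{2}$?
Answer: $- \frac{3032}{9} \approx -336.89$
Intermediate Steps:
$E{\left(g \right)} = 4$ ($E{\left(g \right)} = \left(0 + 2\right)^{2} = 2^{2} = 4$)
$r{\left(V \right)} = 9 + V^{2} + 11 V$
$\left(-97 + r{\left(- \frac{3}{\left(-3\right) 3} \right)}\right) E{\left(-6 \right)} = \left(-97 + \left(9 + \left(- \frac{3}{\left(-3\right) 3}\right)^{2} + 11 \left(- \frac{3}{\left(-3\right) 3}\right)\right)\right) 4 = \left(-97 + \left(9 + \left(- \frac{3}{-9}\right)^{2} + 11 \left(- \frac{3}{-9}\right)\right)\right) 4 = \left(-97 + \left(9 + \left(\left(-3\right) \left(- \frac{1}{9}\right)\right)^{2} + 11 \left(\left(-3\right) \left(- \frac{1}{9}\right)\right)\right)\right) 4 = \left(-97 + \left(9 + \left(\frac{1}{3}\right)^{2} + 11 \cdot \frac{1}{3}\right)\right) 4 = \left(-97 + \left(9 + \frac{1}{9} + \frac{11}{3}\right)\right) 4 = \left(-97 + \frac{115}{9}\right) 4 = \left(- \frac{758}{9}\right) 4 = - \frac{3032}{9}$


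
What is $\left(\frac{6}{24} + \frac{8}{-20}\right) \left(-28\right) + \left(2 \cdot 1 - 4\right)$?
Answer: $\frac{11}{5} \approx 2.2$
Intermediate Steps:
$\left(\frac{6}{24} + \frac{8}{-20}\right) \left(-28\right) + \left(2 \cdot 1 - 4\right) = \left(6 \cdot \frac{1}{24} + 8 \left(- \frac{1}{20}\right)\right) \left(-28\right) + \left(2 - 4\right) = \left(\frac{1}{4} - \frac{2}{5}\right) \left(-28\right) - 2 = \left(- \frac{3}{20}\right) \left(-28\right) - 2 = \frac{21}{5} - 2 = \frac{11}{5}$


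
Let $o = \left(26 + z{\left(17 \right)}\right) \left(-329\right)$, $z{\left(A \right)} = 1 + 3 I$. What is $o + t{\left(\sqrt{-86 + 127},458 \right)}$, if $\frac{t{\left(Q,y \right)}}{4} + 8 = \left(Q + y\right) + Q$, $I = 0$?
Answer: $-7083 + 8 \sqrt{41} \approx -7031.8$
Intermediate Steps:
$z{\left(A \right)} = 1$ ($z{\left(A \right)} = 1 + 3 \cdot 0 = 1 + 0 = 1$)
$t{\left(Q,y \right)} = -32 + 4 y + 8 Q$ ($t{\left(Q,y \right)} = -32 + 4 \left(\left(Q + y\right) + Q\right) = -32 + 4 \left(y + 2 Q\right) = -32 + \left(4 y + 8 Q\right) = -32 + 4 y + 8 Q$)
$o = -8883$ ($o = \left(26 + 1\right) \left(-329\right) = 27 \left(-329\right) = -8883$)
$o + t{\left(\sqrt{-86 + 127},458 \right)} = -8883 + \left(-32 + 4 \cdot 458 + 8 \sqrt{-86 + 127}\right) = -8883 + \left(-32 + 1832 + 8 \sqrt{41}\right) = -8883 + \left(1800 + 8 \sqrt{41}\right) = -7083 + 8 \sqrt{41}$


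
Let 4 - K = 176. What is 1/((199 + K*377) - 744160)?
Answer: -1/808805 ≈ -1.2364e-6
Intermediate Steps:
K = -172 (K = 4 - 1*176 = 4 - 176 = -172)
1/((199 + K*377) - 744160) = 1/((199 - 172*377) - 744160) = 1/((199 - 64844) - 744160) = 1/(-64645 - 744160) = 1/(-808805) = -1/808805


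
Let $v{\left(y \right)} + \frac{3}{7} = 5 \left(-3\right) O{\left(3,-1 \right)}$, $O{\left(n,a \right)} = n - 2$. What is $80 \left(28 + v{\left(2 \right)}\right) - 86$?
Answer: $\frac{6438}{7} \approx 919.71$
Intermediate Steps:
$O{\left(n,a \right)} = -2 + n$
$v{\left(y \right)} = - \frac{108}{7}$ ($v{\left(y \right)} = - \frac{3}{7} + 5 \left(-3\right) \left(-2 + 3\right) = - \frac{3}{7} - 15 = - \frac{108}{7}$)
$80 \left(28 + v{\left(2 \right)}\right) - 86 = 80 \left(28 - \frac{108}{7}\right) - 86 = 80 \cdot \frac{88}{7} - 86 = \frac{7040}{7} - 86 = \frac{6438}{7}$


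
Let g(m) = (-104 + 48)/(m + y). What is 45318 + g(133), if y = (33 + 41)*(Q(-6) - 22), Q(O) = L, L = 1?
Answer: 9199562/203 ≈ 45318.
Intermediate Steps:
Q(O) = 1
y = -1554 (y = (33 + 41)*(1 - 22) = 74*(-21) = -1554)
g(m) = -56/(-1554 + m) (g(m) = (-104 + 48)/(m - 1554) = -56/(-1554 + m))
45318 + g(133) = 45318 - 56/(-1554 + 133) = 45318 - 56/(-1421) = 45318 - 56*(-1/1421) = 45318 + 8/203 = 9199562/203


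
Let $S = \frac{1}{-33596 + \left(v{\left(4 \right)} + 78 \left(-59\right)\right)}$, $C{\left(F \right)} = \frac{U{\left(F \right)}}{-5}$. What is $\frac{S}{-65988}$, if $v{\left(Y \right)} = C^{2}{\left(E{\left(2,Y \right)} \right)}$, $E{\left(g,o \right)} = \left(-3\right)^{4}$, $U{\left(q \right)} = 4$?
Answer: $\frac{25}{63014184792} \approx 3.9674 \cdot 10^{-10}$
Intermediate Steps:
$E{\left(g,o \right)} = 81$
$C{\left(F \right)} = - \frac{4}{5}$ ($C{\left(F \right)} = \frac{4}{-5} = 4 \left(- \frac{1}{5}\right) = - \frac{4}{5}$)
$v{\left(Y \right)} = \frac{16}{25}$ ($v{\left(Y \right)} = \left(- \frac{4}{5}\right)^{2} = \frac{16}{25}$)
$S = - \frac{25}{954934}$ ($S = \frac{1}{-33596 + \left(\frac{16}{25} + 78 \left(-59\right)\right)} = \frac{1}{-33596 + \left(\frac{16}{25} - 4602\right)} = \frac{1}{-33596 - \frac{115034}{25}} = \frac{1}{- \frac{954934}{25}} = - \frac{25}{954934} \approx -2.618 \cdot 10^{-5}$)
$\frac{S}{-65988} = - \frac{25}{954934 \left(-65988\right)} = \left(- \frac{25}{954934}\right) \left(- \frac{1}{65988}\right) = \frac{25}{63014184792}$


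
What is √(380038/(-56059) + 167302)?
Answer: 2*√131435970361005/56059 ≈ 409.02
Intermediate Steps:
√(380038/(-56059) + 167302) = √(380038*(-1/56059) + 167302) = √(-380038/56059 + 167302) = √(9378402780/56059) = 2*√131435970361005/56059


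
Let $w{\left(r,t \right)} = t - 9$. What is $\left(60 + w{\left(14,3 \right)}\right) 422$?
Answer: $22788$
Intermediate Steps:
$w{\left(r,t \right)} = -9 + t$
$\left(60 + w{\left(14,3 \right)}\right) 422 = \left(60 + \left(-9 + 3\right)\right) 422 = \left(60 - 6\right) 422 = 54 \cdot 422 = 22788$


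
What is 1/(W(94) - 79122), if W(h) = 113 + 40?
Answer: -1/78969 ≈ -1.2663e-5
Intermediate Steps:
W(h) = 153
1/(W(94) - 79122) = 1/(153 - 79122) = 1/(-78969) = -1/78969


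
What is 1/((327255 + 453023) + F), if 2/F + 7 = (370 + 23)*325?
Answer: 63859/49827772803 ≈ 1.2816e-6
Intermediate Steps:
F = 1/63859 (F = 2/(-7 + (370 + 23)*325) = 2/(-7 + 393*325) = 2/(-7 + 127725) = 2/127718 = 2*(1/127718) = 1/63859 ≈ 1.5659e-5)
1/((327255 + 453023) + F) = 1/((327255 + 453023) + 1/63859) = 1/(780278 + 1/63859) = 1/(49827772803/63859) = 63859/49827772803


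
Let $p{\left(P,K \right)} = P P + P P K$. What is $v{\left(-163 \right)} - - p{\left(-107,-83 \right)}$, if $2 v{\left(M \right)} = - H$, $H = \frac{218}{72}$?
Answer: $- \frac{67595005}{72} \approx -9.3882 \cdot 10^{5}$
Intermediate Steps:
$p{\left(P,K \right)} = P^{2} + K P^{2}$ ($p{\left(P,K \right)} = P^{2} + P^{2} K = P^{2} + K P^{2}$)
$H = \frac{109}{36}$ ($H = 218 \cdot \frac{1}{72} = \frac{109}{36} \approx 3.0278$)
$v{\left(M \right)} = - \frac{109}{72}$ ($v{\left(M \right)} = \frac{\left(-1\right) \frac{109}{36}}{2} = \frac{1}{2} \left(- \frac{109}{36}\right) = - \frac{109}{72}$)
$v{\left(-163 \right)} - - p{\left(-107,-83 \right)} = - \frac{109}{72} - - \left(-107\right)^{2} \left(1 - 83\right) = - \frac{109}{72} - - 11449 \left(-82\right) = - \frac{109}{72} - \left(-1\right) \left(-938818\right) = - \frac{109}{72} - 938818 = - \frac{67595005}{72}$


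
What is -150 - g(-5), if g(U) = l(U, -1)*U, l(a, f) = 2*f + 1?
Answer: -155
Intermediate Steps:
l(a, f) = 1 + 2*f
g(U) = -U (g(U) = (1 + 2*(-1))*U = (1 - 2)*U = -U)
-150 - g(-5) = -150 - (-1)*(-5) = -150 - 1*5 = -150 - 5 = -155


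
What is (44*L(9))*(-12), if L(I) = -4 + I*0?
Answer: 2112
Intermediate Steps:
L(I) = -4 (L(I) = -4 + 0 = -4)
(44*L(9))*(-12) = (44*(-4))*(-12) = -176*(-12) = 2112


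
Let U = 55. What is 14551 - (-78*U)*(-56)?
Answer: -225689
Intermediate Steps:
14551 - (-78*U)*(-56) = 14551 - (-78*55)*(-56) = 14551 - (-4290)*(-56) = 14551 - 1*240240 = 14551 - 240240 = -225689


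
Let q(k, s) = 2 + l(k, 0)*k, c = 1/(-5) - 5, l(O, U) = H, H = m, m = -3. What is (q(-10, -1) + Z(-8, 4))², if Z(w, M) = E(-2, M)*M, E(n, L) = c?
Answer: 3136/25 ≈ 125.44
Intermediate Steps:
H = -3
l(O, U) = -3
c = -26/5 (c = -⅕ - 5 = -26/5 ≈ -5.2000)
E(n, L) = -26/5
q(k, s) = 2 - 3*k
Z(w, M) = -26*M/5
(q(-10, -1) + Z(-8, 4))² = ((2 - 3*(-10)) - 26/5*4)² = ((2 + 30) - 104/5)² = (32 - 104/5)² = (56/5)² = 3136/25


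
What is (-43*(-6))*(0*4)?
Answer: 0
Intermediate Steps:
(-43*(-6))*(0*4) = 258*0 = 0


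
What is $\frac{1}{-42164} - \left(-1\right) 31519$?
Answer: $\frac{1328967115}{42164} \approx 31519.0$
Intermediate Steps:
$\frac{1}{-42164} - \left(-1\right) 31519 = - \frac{1}{42164} - -31519 = - \frac{1}{42164} + 31519 = \frac{1328967115}{42164}$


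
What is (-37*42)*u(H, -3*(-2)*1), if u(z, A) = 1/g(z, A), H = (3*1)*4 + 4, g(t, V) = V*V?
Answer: -259/6 ≈ -43.167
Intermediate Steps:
g(t, V) = V²
H = 16 (H = 3*4 + 4 = 12 + 4 = 16)
u(z, A) = A⁻² (u(z, A) = 1/(A²) = A⁻²)
(-37*42)*u(H, -3*(-2)*1) = (-37*42)/(-3*(-2)*1)² = -1554/(6*1)² = -1554/6² = -1554*1/36 = -259/6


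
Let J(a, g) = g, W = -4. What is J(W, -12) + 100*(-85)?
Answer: -8512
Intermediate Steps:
J(W, -12) + 100*(-85) = -12 + 100*(-85) = -12 - 8500 = -8512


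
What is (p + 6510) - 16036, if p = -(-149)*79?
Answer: 2245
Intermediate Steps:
p = 11771 (p = -1*(-11771) = 11771)
(p + 6510) - 16036 = (11771 + 6510) - 16036 = 18281 - 16036 = 2245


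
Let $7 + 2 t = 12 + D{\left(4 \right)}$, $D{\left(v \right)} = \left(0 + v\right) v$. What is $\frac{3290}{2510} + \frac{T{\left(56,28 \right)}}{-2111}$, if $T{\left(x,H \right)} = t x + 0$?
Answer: $\frac{546931}{529861} \approx 1.0322$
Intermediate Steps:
$D{\left(v \right)} = v^{2}$ ($D{\left(v \right)} = v v = v^{2}$)
$t = \frac{21}{2}$ ($t = - \frac{7}{2} + \frac{12 + 4^{2}}{2} = - \frac{7}{2} + \frac{12 + 16}{2} = - \frac{7}{2} + \frac{1}{2} \cdot 28 = - \frac{7}{2} + 14 = \frac{21}{2} \approx 10.5$)
$T{\left(x,H \right)} = \frac{21 x}{2}$ ($T{\left(x,H \right)} = \frac{21 x}{2} + 0 = \frac{21 x}{2}$)
$\frac{3290}{2510} + \frac{T{\left(56,28 \right)}}{-2111} = \frac{3290}{2510} + \frac{\frac{21}{2} \cdot 56}{-2111} = 3290 \cdot \frac{1}{2510} + 588 \left(- \frac{1}{2111}\right) = \frac{329}{251} - \frac{588}{2111} = \frac{546931}{529861}$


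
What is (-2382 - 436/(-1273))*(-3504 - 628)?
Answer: 12527604200/1273 ≈ 9.8410e+6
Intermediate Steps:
(-2382 - 436/(-1273))*(-3504 - 628) = (-2382 - 436*(-1/1273))*(-4132) = (-2382 + 436/1273)*(-4132) = -3031850/1273*(-4132) = 12527604200/1273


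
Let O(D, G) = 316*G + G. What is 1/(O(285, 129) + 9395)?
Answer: 1/50288 ≈ 1.9885e-5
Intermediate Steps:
O(D, G) = 317*G
1/(O(285, 129) + 9395) = 1/(317*129 + 9395) = 1/(40893 + 9395) = 1/50288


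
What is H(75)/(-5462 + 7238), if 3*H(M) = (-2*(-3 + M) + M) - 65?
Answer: -67/2664 ≈ -0.025150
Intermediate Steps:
H(M) = -59/3 - M/3 (H(M) = ((-2*(-3 + M) + M) - 65)/3 = (((6 - 2*M) + M) - 65)/3 = ((6 - M) - 65)/3 = (-59 - M)/3 = -59/3 - M/3)
H(75)/(-5462 + 7238) = (-59/3 - ⅓*75)/(-5462 + 7238) = (-59/3 - 25)/1776 = -134/3*1/1776 = -67/2664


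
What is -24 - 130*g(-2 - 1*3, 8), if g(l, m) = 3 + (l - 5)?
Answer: 886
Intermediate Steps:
g(l, m) = -2 + l (g(l, m) = 3 + (-5 + l) = -2 + l)
-24 - 130*g(-2 - 1*3, 8) = -24 - 130*(-2 + (-2 - 1*3)) = -24 - 130*(-2 + (-2 - 3)) = -24 - 130*(-2 - 5) = -24 - 130*(-7) = -24 + 910 = 886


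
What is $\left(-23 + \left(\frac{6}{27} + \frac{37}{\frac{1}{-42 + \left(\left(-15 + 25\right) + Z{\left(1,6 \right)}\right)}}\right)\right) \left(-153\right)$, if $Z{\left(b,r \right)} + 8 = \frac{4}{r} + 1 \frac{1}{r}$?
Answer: $\frac{450415}{2} \approx 2.2521 \cdot 10^{5}$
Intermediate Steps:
$Z{\left(b,r \right)} = -8 + \frac{5}{r}$ ($Z{\left(b,r \right)} = -8 + \left(\frac{4}{r} + 1 \frac{1}{r}\right) = -8 + \left(\frac{4}{r} + \frac{1}{r}\right) = -8 + \frac{5}{r}$)
$\left(-23 + \left(\frac{6}{27} + \frac{37}{\frac{1}{-42 + \left(\left(-15 + 25\right) + Z{\left(1,6 \right)}\right)}}\right)\right) \left(-153\right) = \left(-23 + \left(\frac{6}{27} + \frac{37}{\frac{1}{-42 + \left(\left(-15 + 25\right) - \left(8 - \frac{5}{6}\right)\right)}}\right)\right) \left(-153\right) = \left(-23 + \left(6 \cdot \frac{1}{27} + \frac{37}{\frac{1}{-42 + \left(10 + \left(-8 + 5 \cdot \frac{1}{6}\right)\right)}}\right)\right) \left(-153\right) = \left(-23 + \left(\frac{2}{9} + \frac{37}{\frac{1}{-42 + \left(10 + \left(-8 + \frac{5}{6}\right)\right)}}\right)\right) \left(-153\right) = \left(-23 + \left(\frac{2}{9} + \frac{37}{\frac{1}{-42 + \left(10 - \frac{43}{6}\right)}}\right)\right) \left(-153\right) = \left(-23 + \left(\frac{2}{9} + \frac{37}{\frac{1}{-42 + \frac{17}{6}}}\right)\right) \left(-153\right) = \left(-23 + \left(\frac{2}{9} + \frac{37}{\frac{1}{- \frac{235}{6}}}\right)\right) \left(-153\right) = \left(-23 + \left(\frac{2}{9} + \frac{37}{- \frac{6}{235}}\right)\right) \left(-153\right) = \left(-23 + \left(\frac{2}{9} + 37 \left(- \frac{235}{6}\right)\right)\right) \left(-153\right) = \left(-23 + \left(\frac{2}{9} - \frac{8695}{6}\right)\right) \left(-153\right) = \left(-23 - \frac{26081}{18}\right) \left(-153\right) = \left(- \frac{26495}{18}\right) \left(-153\right) = \frac{450415}{2}$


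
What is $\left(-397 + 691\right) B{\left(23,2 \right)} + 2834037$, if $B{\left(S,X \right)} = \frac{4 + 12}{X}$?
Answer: $2836389$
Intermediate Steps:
$B{\left(S,X \right)} = \frac{16}{X}$
$\left(-397 + 691\right) B{\left(23,2 \right)} + 2834037 = \left(-397 + 691\right) \frac{16}{2} + 2834037 = 294 \cdot 16 \cdot \frac{1}{2} + 2834037 = 294 \cdot 8 + 2834037 = 2352 + 2834037 = 2836389$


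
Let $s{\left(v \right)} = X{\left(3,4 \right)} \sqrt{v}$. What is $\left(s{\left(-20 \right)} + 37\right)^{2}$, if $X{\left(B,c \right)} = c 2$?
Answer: $89 + 1184 i \sqrt{5} \approx 89.0 + 2647.5 i$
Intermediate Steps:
$X{\left(B,c \right)} = 2 c$
$s{\left(v \right)} = 8 \sqrt{v}$ ($s{\left(v \right)} = 2 \cdot 4 \sqrt{v} = 8 \sqrt{v}$)
$\left(s{\left(-20 \right)} + 37\right)^{2} = \left(8 \sqrt{-20} + 37\right)^{2} = \left(8 \cdot 2 i \sqrt{5} + 37\right)^{2} = \left(16 i \sqrt{5} + 37\right)^{2} = \left(37 + 16 i \sqrt{5}\right)^{2}$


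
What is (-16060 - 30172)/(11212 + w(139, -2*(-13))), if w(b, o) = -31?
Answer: -46232/11181 ≈ -4.1349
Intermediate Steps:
(-16060 - 30172)/(11212 + w(139, -2*(-13))) = (-16060 - 30172)/(11212 - 31) = -46232/11181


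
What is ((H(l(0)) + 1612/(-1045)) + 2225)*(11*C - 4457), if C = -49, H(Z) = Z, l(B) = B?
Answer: -11608270948/1045 ≈ -1.1108e+7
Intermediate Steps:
((H(l(0)) + 1612/(-1045)) + 2225)*(11*C - 4457) = ((0 + 1612/(-1045)) + 2225)*(11*(-49) - 4457) = ((0 + 1612*(-1/1045)) + 2225)*(-539 - 4457) = ((0 - 1612/1045) + 2225)*(-4996) = (-1612/1045 + 2225)*(-4996) = (2323513/1045)*(-4996) = -11608270948/1045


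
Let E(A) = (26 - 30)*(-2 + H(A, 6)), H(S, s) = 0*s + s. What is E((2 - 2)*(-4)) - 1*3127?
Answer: -3143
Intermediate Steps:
H(S, s) = s (H(S, s) = 0 + s = s)
E(A) = -16 (E(A) = (26 - 30)*(-2 + 6) = -4*4 = -16)
E((2 - 2)*(-4)) - 1*3127 = -16 - 1*3127 = -16 - 3127 = -3143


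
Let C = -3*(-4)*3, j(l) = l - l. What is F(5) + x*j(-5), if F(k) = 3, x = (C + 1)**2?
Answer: 3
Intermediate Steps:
j(l) = 0
C = 36 (C = 12*3 = 36)
x = 1369 (x = (36 + 1)**2 = 37**2 = 1369)
F(5) + x*j(-5) = 3 + 1369*0 = 3 + 0 = 3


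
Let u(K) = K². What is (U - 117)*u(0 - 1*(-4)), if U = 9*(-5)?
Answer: -2592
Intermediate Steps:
U = -45
(U - 117)*u(0 - 1*(-4)) = (-45 - 117)*(0 - 1*(-4))² = -162*(0 + 4)² = -162*4² = -162*16 = -2592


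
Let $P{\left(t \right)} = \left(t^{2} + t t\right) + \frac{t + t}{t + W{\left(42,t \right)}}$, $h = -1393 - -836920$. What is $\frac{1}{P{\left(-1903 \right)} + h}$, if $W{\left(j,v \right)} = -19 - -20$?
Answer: $\frac{951}{7682507998} \approx 1.2379 \cdot 10^{-7}$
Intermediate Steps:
$W{\left(j,v \right)} = 1$ ($W{\left(j,v \right)} = -19 + 20 = 1$)
$h = 835527$ ($h = -1393 + 836920 = 835527$)
$P{\left(t \right)} = 2 t^{2} + \frac{2 t}{1 + t}$ ($P{\left(t \right)} = \left(t^{2} + t t\right) + \frac{t + t}{t + 1} = \left(t^{2} + t^{2}\right) + \frac{2 t}{1 + t} = 2 t^{2} + \frac{2 t}{1 + t}$)
$\frac{1}{P{\left(-1903 \right)} + h} = \frac{1}{2 \left(-1903\right) \frac{1}{1 - 1903} \left(1 - 1903 + \left(-1903\right)^{2}\right) + 835527} = \frac{1}{2 \left(-1903\right) \frac{1}{-1902} \left(1 - 1903 + 3621409\right) + 835527} = \frac{1}{2 \left(-1903\right) \left(- \frac{1}{1902}\right) 3619507 + 835527} = \frac{1}{\frac{6887921821}{951} + 835527} = \frac{1}{\frac{7682507998}{951}} = \frac{951}{7682507998}$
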